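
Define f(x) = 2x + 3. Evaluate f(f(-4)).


f(-4) = -5
f(-5) = -7

-7


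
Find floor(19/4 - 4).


19/4 = 4.75
4.75 - 4 = 0.75
floor(0.75) = 0

0


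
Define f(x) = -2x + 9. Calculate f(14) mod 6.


f(14) = -19
-19 mod 6 = 5

5


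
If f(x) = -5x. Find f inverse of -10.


2


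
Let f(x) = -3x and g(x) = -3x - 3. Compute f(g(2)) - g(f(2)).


f(g(2)) = 27
g(f(2)) = 15
Difference = 12

12


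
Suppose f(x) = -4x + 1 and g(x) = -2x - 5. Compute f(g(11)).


109


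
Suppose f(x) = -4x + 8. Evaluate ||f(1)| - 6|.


f(1) = 4
|4| = 4
|4 - 6| = 2

2


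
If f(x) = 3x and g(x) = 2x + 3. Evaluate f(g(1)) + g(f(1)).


f(g(1)) = 15
g(f(1)) = 9
Sum = 24

24


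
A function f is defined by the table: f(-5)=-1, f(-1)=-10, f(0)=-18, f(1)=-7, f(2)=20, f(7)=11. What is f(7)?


Reading from the table at x = 7

11


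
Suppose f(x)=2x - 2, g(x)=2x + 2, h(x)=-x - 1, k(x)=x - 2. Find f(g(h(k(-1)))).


k(-1) = -3
h(-3) = 2
g(2) = 6
f(6) = 10

10


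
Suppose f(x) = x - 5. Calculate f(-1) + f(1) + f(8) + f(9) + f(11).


f(-1) = -6
f(1) = -4
f(8) = 3
f(9) = 4
f(11) = 6
Sum = 3

3


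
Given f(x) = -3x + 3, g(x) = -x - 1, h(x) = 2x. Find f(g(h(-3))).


-12


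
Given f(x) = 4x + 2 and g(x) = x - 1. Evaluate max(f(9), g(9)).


f(9) = 38
g(9) = 8
max = 38

38


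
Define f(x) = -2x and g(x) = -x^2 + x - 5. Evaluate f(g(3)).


g(3) = -11
f(-11) = 22

22


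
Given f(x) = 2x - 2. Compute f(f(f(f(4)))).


f(4) = 6
f(6) = 10
f(10) = 18
f(18) = 34

34


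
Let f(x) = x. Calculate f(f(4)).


f(4) = 4
f(4) = 4

4


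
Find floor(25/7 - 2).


25/7 = 3.5714
3.5714 - 2 = 1.5714
floor(1.5714) = 1

1


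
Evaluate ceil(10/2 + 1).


10/2 = 5
5 + 1 = 6
ceil(6) = 6

6


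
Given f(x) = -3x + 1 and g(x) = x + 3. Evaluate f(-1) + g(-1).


f(-1) = 4
g(-1) = 2
Sum = 6

6


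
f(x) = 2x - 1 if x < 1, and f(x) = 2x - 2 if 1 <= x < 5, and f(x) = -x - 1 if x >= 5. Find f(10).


10 satisfies x >= 5
f(10) = -11

-11


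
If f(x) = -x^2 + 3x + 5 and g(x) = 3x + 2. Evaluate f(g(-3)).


g(-3) = -7
f(-7) = (-1)*(-7)^2 + 3*(-7) + 5 = -65

-65


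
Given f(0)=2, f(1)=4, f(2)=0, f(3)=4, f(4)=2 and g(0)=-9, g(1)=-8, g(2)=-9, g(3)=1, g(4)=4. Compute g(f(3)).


f(3) = 4
g(4) = 4

4


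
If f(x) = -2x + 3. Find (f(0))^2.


9


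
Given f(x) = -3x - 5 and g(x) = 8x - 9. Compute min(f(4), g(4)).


f(4) = -17
g(4) = 23
min = -17

-17


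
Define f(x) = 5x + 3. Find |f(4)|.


f(4) = 23
|23| = 23

23


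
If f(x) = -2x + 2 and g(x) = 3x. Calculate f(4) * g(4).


f(4) = -6
g(4) = 12
Product = -72

-72


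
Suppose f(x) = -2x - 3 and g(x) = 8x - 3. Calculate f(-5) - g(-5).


f(-5) = 7
g(-5) = -43
Difference = 50

50


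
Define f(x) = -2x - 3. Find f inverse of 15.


Solve -2x - 3 = 15
x = (15 + 3) / (-2) = -9

-9


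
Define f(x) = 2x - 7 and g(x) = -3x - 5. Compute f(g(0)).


-17


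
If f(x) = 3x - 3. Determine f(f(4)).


f(4) = 9
f(9) = 24

24


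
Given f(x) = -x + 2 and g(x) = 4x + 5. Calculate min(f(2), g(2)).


f(2) = 0
g(2) = 13
min = 0

0


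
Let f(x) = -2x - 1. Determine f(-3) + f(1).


f(-3) = 5
f(1) = -3
Sum = 2

2


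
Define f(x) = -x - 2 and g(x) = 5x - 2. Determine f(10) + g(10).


f(10) = -12
g(10) = 48
Sum = 36

36


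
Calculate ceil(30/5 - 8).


-2


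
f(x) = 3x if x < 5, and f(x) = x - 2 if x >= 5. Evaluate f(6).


4


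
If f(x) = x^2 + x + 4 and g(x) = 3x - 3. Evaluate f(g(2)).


g(2) = 3
f(3) = 1*(3)^2 + 1*(3) + 4 = 16

16


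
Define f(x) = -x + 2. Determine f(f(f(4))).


f(4) = -2
f(-2) = 4
f(4) = -2

-2


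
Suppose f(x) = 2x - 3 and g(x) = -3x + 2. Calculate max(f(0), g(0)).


f(0) = -3
g(0) = 2
max = 2

2


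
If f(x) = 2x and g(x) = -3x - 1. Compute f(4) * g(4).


f(4) = 8
g(4) = -13
Product = -104

-104


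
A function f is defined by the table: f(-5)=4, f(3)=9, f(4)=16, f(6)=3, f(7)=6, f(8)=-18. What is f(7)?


Reading from the table at x = 7

6


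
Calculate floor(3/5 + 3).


3/5 = 0.6
0.6 + 3 = 3.6
floor(3.6) = 3

3


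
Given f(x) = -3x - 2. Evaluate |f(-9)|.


f(-9) = 25
|25| = 25

25


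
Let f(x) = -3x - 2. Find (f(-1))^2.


f(-1) = 1
(1)^2 = 1

1


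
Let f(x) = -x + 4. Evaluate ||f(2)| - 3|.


f(2) = 2
|2| = 2
|2 - 3| = 1

1


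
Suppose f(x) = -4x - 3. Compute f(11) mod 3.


f(11) = -47
-47 mod 3 = 1

1


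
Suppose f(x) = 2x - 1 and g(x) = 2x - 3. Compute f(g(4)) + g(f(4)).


f(g(4)) = 9
g(f(4)) = 11
Sum = 20

20


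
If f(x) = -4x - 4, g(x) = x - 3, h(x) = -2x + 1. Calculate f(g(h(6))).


h(6) = -11
g(-11) = -14
f(-14) = 52

52


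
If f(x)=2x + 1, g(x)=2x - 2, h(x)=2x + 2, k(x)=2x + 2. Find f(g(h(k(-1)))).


k(-1) = 0
h(0) = 2
g(2) = 2
f(2) = 5

5


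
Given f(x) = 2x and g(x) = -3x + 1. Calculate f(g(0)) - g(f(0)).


f(g(0)) = 2
g(f(0)) = 1
Difference = 1

1


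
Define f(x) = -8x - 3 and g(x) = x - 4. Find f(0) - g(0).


f(0) = -3
g(0) = -4
Difference = 1

1


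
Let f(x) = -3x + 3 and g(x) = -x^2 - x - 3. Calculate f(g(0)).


g(0) = -3
f(-3) = 12

12


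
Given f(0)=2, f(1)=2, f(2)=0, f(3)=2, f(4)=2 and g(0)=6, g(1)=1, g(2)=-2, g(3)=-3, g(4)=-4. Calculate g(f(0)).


f(0) = 2
g(2) = -2

-2


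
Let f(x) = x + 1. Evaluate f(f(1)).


f(1) = 2
f(2) = 3

3


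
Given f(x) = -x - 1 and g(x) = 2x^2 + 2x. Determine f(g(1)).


g(1) = 4
f(4) = -5

-5


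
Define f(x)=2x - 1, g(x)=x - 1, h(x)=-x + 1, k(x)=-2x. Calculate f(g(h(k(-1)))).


k(-1) = 2
h(2) = -1
g(-1) = -2
f(-2) = -5

-5


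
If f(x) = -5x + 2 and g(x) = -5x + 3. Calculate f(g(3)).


62


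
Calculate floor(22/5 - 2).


22/5 = 4.4
4.4 - 2 = 2.4
floor(2.4) = 2

2


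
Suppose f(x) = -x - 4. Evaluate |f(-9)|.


f(-9) = 5
|5| = 5

5


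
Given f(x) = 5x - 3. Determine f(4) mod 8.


f(4) = 17
17 mod 8 = 1

1


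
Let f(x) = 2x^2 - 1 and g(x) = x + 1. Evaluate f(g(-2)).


g(-2) = -1
f(-1) = 2*(-1)^2 - 1 = 1

1


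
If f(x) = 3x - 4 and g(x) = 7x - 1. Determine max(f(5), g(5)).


f(5) = 11
g(5) = 34
max = 34

34


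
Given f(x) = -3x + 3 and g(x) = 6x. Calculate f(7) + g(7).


24


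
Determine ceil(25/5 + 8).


25/5 = 5
5 + 8 = 13
ceil(13) = 13

13


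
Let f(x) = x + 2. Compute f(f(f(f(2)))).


f(2) = 4
f(4) = 6
f(6) = 8
f(8) = 10

10


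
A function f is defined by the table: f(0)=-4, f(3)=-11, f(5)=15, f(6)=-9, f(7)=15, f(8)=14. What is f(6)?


Reading from the table at x = 6

-9


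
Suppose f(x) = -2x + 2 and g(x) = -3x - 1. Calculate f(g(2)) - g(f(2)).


11


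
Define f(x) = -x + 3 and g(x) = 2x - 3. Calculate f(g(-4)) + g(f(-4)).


f(g(-4)) = 14
g(f(-4)) = 11
Sum = 25

25


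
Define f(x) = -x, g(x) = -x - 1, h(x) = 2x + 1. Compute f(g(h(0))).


h(0) = 1
g(1) = -2
f(-2) = 2

2


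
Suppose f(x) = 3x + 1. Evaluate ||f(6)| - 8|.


f(6) = 19
|19| = 19
|19 - 8| = 11

11


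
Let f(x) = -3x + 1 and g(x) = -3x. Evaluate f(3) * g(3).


f(3) = -8
g(3) = -9
Product = 72

72


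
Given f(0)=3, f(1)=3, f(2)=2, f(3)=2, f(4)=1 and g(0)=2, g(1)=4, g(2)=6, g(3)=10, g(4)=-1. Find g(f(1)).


10


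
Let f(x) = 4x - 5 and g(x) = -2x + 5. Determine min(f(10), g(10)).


-15


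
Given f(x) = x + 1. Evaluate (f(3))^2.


16


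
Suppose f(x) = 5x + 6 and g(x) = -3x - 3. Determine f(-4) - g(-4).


f(-4) = -14
g(-4) = 9
Difference = -23

-23


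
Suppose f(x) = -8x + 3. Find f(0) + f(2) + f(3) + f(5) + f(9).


f(0) = 3
f(2) = -13
f(3) = -21
f(5) = -37
f(9) = -69
Sum = -137

-137


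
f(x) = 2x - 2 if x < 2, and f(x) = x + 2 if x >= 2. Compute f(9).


9 satisfies x >= 2
f(9) = 11

11


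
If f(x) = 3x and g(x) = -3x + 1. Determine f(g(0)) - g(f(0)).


f(g(0)) = 3
g(f(0)) = 1
Difference = 2

2


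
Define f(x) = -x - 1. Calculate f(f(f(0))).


f(0) = -1
f(-1) = 0
f(0) = -1

-1


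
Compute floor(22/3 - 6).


1


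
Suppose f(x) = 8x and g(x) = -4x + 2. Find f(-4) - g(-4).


f(-4) = -32
g(-4) = 18
Difference = -50

-50


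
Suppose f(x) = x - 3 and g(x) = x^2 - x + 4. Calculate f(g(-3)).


g(-3) = 16
f(16) = 13

13


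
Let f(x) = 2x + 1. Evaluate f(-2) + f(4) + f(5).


f(-2) = -3
f(4) = 9
f(5) = 11
Sum = 17

17


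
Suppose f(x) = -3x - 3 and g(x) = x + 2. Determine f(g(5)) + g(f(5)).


-40


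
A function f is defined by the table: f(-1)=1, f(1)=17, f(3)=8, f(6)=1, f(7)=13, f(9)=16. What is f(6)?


Reading from the table at x = 6

1


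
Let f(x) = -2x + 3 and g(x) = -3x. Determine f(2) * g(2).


f(2) = -1
g(2) = -6
Product = 6

6


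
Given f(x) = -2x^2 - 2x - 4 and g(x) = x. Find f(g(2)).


g(2) = 2
f(2) = (-2)*(2)^2 - 2*(2) - 4 = -16

-16


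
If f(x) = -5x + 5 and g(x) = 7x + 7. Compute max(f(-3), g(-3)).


20


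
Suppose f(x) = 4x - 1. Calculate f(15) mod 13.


f(15) = 59
59 mod 13 = 7

7


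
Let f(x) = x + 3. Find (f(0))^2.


9


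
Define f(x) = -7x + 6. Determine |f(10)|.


f(10) = -64
|-64| = 64

64


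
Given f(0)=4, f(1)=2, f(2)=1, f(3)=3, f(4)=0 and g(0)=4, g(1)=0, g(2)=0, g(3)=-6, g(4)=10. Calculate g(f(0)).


f(0) = 4
g(4) = 10

10


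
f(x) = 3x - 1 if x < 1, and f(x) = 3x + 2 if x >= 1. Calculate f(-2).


-2 satisfies x < 1
f(-2) = -7

-7


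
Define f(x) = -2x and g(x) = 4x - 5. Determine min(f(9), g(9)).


f(9) = -18
g(9) = 31
min = -18

-18


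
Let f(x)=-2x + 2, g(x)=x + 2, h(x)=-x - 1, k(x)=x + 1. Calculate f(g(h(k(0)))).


k(0) = 1
h(1) = -2
g(-2) = 0
f(0) = 2

2


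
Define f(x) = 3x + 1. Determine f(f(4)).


40


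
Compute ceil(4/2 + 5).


4/2 = 2
2 + 5 = 7
ceil(7) = 7

7


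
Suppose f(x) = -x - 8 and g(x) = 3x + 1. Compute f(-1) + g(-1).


f(-1) = -7
g(-1) = -2
Sum = -9

-9


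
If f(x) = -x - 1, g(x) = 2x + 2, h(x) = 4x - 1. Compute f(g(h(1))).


h(1) = 3
g(3) = 8
f(8) = -9

-9


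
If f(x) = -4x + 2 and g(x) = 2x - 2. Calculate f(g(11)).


-78


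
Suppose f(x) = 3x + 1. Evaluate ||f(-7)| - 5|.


15


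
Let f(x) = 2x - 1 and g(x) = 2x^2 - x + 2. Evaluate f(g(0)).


g(0) = 2
f(2) = 3

3


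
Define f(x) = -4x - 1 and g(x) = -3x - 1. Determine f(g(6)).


75


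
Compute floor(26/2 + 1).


14


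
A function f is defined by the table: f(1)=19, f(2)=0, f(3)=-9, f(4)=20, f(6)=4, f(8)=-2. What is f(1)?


Reading from the table at x = 1

19


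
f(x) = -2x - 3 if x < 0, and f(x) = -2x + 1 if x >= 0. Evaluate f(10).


10 satisfies x >= 0
f(10) = -19

-19


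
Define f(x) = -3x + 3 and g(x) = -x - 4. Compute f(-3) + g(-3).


f(-3) = 12
g(-3) = -1
Sum = 11

11


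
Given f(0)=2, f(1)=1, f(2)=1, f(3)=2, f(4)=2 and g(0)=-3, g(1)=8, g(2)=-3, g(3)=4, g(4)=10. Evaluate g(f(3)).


-3


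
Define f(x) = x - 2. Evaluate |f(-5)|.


f(-5) = -7
|-7| = 7

7


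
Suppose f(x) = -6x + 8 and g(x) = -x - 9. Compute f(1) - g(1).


f(1) = 2
g(1) = -10
Difference = 12

12


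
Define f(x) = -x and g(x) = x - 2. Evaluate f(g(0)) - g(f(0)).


f(g(0)) = 2
g(f(0)) = -2
Difference = 4

4


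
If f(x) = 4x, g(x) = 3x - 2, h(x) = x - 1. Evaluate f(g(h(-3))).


h(-3) = -4
g(-4) = -14
f(-14) = -56

-56


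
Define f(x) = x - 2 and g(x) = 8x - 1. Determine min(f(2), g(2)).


0


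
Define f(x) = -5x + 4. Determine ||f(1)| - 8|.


f(1) = -1
|-1| = 1
|1 - 8| = 7

7


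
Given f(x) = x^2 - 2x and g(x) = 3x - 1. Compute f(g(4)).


g(4) = 11
f(11) = 1*(11)^2 - 2*(11) = 99

99


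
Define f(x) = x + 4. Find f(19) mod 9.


f(19) = 23
23 mod 9 = 5

5


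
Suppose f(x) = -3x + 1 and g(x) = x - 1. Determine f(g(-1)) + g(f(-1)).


10


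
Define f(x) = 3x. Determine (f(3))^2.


f(3) = 9
(9)^2 = 81

81


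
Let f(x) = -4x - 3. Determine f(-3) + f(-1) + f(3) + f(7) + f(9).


f(-3) = 9
f(-1) = 1
f(3) = -15
f(7) = -31
f(9) = -39
Sum = -75

-75


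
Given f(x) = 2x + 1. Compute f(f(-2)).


f(-2) = -3
f(-3) = -5

-5


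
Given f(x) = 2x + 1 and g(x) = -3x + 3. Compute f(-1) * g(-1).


f(-1) = -1
g(-1) = 6
Product = -6

-6


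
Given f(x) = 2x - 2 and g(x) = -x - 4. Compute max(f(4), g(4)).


f(4) = 6
g(4) = -8
max = 6

6


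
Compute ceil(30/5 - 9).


30/5 = 6
6 - 9 = -3
ceil(-3) = -3

-3


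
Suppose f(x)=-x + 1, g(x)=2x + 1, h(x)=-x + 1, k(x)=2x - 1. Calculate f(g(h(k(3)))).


k(3) = 5
h(5) = -4
g(-4) = -7
f(-7) = 8

8


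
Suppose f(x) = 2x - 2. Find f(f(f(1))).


-6


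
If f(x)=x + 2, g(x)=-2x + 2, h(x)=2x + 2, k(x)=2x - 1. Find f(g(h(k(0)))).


k(0) = -1
h(-1) = 0
g(0) = 2
f(2) = 4

4


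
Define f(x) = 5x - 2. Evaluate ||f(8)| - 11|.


27


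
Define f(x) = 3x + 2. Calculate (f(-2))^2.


f(-2) = -4
(-4)^2 = 16

16


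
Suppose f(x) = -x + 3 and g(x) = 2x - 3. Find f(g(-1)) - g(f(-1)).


f(g(-1)) = 8
g(f(-1)) = 5
Difference = 3

3


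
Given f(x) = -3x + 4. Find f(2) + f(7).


-19


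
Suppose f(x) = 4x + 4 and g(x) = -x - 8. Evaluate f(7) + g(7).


f(7) = 32
g(7) = -15
Sum = 17

17


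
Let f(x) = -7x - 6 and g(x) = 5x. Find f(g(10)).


g(10) = 50
f(50) = -356

-356


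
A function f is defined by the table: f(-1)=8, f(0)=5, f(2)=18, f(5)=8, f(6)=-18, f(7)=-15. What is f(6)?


Reading from the table at x = 6

-18


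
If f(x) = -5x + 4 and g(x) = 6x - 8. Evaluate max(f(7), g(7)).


f(7) = -31
g(7) = 34
max = 34

34


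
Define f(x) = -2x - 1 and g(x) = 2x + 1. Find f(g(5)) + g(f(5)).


f(g(5)) = -23
g(f(5)) = -21
Sum = -44

-44


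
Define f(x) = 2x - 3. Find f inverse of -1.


1


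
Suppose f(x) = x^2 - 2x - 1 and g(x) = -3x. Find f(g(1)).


g(1) = -3
f(-3) = 1*(-3)^2 - 2*(-3) - 1 = 14

14


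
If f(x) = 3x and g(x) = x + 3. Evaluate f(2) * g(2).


30


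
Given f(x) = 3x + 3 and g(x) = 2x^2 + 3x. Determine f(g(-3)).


g(-3) = 9
f(9) = 30

30


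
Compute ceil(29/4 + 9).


29/4 = 7.25
7.25 + 9 = 16.25
ceil(16.25) = 17

17


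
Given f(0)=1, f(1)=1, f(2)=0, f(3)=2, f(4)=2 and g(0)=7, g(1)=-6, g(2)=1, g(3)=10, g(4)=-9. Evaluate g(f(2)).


7


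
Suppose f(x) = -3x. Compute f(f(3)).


f(3) = -9
f(-9) = 27

27


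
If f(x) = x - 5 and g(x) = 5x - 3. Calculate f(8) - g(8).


f(8) = 3
g(8) = 37
Difference = -34

-34


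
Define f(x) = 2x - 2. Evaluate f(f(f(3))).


10


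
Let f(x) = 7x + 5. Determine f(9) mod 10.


f(9) = 68
68 mod 10 = 8

8


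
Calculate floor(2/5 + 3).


2/5 = 0.4
0.4 + 3 = 3.4
floor(3.4) = 3

3


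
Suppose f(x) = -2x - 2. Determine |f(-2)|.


f(-2) = 2
|2| = 2

2


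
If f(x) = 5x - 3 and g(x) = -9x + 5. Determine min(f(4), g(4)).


f(4) = 17
g(4) = -31
min = -31

-31


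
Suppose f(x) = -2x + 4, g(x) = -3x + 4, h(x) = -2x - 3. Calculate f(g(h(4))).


h(4) = -11
g(-11) = 37
f(37) = -70

-70


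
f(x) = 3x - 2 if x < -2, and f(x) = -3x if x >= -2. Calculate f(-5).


-5 satisfies x < -2
f(-5) = -17

-17


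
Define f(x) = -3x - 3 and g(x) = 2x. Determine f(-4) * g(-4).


-72


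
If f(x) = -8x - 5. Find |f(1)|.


f(1) = -13
|-13| = 13

13


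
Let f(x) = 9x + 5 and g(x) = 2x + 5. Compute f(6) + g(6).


f(6) = 59
g(6) = 17
Sum = 76

76


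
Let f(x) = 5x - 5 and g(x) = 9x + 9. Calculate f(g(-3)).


g(-3) = -18
f(-18) = -95

-95


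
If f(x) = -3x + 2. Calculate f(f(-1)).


f(-1) = 5
f(5) = -13

-13


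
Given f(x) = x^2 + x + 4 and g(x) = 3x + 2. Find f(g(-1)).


g(-1) = -1
f(-1) = 1*(-1)^2 + 1*(-1) + 4 = 4

4


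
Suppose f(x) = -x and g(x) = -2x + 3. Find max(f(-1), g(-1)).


5


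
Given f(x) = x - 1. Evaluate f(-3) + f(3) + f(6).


f(-3) = -4
f(3) = 2
f(6) = 5
Sum = 3

3


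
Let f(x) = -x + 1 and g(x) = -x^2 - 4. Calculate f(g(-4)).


g(-4) = -20
f(-20) = 21

21


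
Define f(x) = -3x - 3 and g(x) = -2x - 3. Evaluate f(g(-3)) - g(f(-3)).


f(g(-3)) = -12
g(f(-3)) = -15
Difference = 3

3


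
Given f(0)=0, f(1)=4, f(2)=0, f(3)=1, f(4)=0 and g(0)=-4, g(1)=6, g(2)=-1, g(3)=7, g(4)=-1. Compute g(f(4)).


f(4) = 0
g(0) = -4

-4


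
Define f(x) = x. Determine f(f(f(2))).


f(2) = 2
f(2) = 2
f(2) = 2

2


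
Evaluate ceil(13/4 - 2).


13/4 = 3.25
3.25 - 2 = 1.25
ceil(1.25) = 2

2


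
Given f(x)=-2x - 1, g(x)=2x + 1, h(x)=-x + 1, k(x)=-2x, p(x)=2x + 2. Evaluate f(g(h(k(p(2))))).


-55


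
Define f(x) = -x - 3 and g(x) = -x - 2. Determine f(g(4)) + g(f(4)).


f(g(4)) = 3
g(f(4)) = 5
Sum = 8

8


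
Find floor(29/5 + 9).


29/5 = 5.8
5.8 + 9 = 14.8
floor(14.8) = 14

14


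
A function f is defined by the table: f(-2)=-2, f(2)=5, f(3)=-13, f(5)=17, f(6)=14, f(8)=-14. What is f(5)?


17


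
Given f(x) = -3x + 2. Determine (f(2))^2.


f(2) = -4
(-4)^2 = 16

16


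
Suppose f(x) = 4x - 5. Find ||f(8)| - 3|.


f(8) = 27
|27| = 27
|27 - 3| = 24

24


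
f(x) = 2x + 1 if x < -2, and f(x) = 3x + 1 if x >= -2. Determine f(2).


2 satisfies x >= -2
f(2) = 7

7


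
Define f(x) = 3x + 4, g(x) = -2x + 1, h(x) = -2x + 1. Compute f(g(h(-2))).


-23


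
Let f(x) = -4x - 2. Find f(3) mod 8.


2


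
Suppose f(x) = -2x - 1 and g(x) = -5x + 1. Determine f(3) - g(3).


f(3) = -7
g(3) = -14
Difference = 7

7


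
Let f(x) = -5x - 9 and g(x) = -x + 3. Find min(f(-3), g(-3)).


f(-3) = 6
g(-3) = 6
min = 6

6


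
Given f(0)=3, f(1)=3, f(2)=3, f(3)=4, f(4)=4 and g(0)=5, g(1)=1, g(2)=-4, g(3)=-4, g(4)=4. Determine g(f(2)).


f(2) = 3
g(3) = -4

-4


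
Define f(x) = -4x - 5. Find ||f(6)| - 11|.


f(6) = -29
|-29| = 29
|29 - 11| = 18

18


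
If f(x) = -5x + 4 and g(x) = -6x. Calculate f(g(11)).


g(11) = -66
f(-66) = 334

334


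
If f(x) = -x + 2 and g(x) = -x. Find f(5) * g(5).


f(5) = -3
g(5) = -5
Product = 15

15


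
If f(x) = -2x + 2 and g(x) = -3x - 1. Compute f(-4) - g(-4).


f(-4) = 10
g(-4) = 11
Difference = -1

-1


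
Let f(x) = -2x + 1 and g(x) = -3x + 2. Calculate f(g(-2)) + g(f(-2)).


-28


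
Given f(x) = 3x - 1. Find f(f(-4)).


f(-4) = -13
f(-13) = -40

-40


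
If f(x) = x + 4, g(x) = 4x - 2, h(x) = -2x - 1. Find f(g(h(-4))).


h(-4) = 7
g(7) = 26
f(26) = 30

30


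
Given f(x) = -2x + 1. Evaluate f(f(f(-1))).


11


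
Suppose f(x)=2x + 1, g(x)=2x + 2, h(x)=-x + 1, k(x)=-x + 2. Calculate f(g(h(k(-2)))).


k(-2) = 4
h(4) = -3
g(-3) = -4
f(-4) = -7

-7


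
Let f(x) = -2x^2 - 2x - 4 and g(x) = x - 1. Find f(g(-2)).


-16


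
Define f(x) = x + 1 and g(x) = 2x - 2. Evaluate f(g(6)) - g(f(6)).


f(g(6)) = 11
g(f(6)) = 12
Difference = -1

-1


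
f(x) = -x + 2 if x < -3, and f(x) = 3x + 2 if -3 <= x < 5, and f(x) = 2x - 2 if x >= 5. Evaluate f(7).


12


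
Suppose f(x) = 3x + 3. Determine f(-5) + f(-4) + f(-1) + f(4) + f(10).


f(-5) = -12
f(-4) = -9
f(-1) = 0
f(4) = 15
f(10) = 33
Sum = 27

27


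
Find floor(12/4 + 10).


12/4 = 3
3 + 10 = 13
floor(13) = 13

13


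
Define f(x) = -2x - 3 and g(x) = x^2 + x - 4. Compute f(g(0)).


5


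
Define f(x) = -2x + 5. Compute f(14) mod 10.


f(14) = -23
-23 mod 10 = 7

7


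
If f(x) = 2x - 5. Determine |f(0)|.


f(0) = -5
|-5| = 5

5


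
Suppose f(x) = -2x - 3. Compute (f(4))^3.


f(4) = -11
(-11)^3 = -1331

-1331


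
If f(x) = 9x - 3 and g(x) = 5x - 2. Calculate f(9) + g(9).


f(9) = 78
g(9) = 43
Sum = 121

121


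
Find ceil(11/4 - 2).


11/4 = 2.75
2.75 - 2 = 0.75
ceil(0.75) = 1

1


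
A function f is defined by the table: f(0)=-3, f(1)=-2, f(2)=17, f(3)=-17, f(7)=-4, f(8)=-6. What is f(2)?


Reading from the table at x = 2

17


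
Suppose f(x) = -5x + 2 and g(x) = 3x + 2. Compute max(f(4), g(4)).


f(4) = -18
g(4) = 14
max = 14

14


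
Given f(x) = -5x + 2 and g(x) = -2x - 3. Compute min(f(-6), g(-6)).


f(-6) = 32
g(-6) = 9
min = 9

9


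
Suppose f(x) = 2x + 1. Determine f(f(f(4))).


f(4) = 9
f(9) = 19
f(19) = 39

39


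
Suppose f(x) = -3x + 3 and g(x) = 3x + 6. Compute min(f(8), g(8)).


-21


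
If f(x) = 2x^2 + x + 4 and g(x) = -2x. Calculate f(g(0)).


g(0) = 0
f(0) = 2*(0)^2 + 1*(0) + 4 = 4

4


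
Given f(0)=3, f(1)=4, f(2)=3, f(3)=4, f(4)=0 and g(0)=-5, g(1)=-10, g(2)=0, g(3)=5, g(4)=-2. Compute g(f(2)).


f(2) = 3
g(3) = 5

5


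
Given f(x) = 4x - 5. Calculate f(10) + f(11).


74


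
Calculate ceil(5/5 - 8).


5/5 = 1
1 - 8 = -7
ceil(-7) = -7

-7


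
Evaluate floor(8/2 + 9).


8/2 = 4
4 + 9 = 13
floor(13) = 13

13


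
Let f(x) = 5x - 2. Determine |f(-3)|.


f(-3) = -17
|-17| = 17

17


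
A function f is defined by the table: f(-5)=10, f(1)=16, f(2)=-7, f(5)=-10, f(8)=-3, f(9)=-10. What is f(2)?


Reading from the table at x = 2

-7


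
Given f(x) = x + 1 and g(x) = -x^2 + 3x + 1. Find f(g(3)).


g(3) = 1
f(1) = 2

2


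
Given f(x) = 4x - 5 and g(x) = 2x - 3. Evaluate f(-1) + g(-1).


f(-1) = -9
g(-1) = -5
Sum = -14

-14


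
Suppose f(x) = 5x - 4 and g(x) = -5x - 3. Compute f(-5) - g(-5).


-51


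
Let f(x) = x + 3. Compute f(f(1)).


f(1) = 4
f(4) = 7

7


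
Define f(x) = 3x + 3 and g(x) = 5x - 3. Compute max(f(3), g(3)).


f(3) = 12
g(3) = 12
max = 12

12


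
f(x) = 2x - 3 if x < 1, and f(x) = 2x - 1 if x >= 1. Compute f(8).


15


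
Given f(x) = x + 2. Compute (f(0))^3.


f(0) = 2
(2)^3 = 8

8


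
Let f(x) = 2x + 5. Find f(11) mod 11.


f(11) = 27
27 mod 11 = 5

5


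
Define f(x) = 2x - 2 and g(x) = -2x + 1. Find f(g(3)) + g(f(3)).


f(g(3)) = -12
g(f(3)) = -7
Sum = -19

-19


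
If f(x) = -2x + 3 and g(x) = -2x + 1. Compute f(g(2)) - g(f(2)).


f(g(2)) = 9
g(f(2)) = 3
Difference = 6

6


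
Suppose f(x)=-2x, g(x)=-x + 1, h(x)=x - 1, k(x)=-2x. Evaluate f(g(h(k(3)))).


k(3) = -6
h(-6) = -7
g(-7) = 8
f(8) = -16

-16


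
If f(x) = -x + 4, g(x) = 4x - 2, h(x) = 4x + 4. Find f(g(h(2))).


h(2) = 12
g(12) = 46
f(46) = -42

-42


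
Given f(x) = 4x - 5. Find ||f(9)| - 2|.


f(9) = 31
|31| = 31
|31 - 2| = 29

29


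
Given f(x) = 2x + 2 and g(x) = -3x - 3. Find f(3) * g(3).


f(3) = 8
g(3) = -12
Product = -96

-96


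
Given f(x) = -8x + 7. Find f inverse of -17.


3


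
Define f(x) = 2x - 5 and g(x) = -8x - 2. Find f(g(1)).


-25


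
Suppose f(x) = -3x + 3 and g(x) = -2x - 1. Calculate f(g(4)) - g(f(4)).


f(g(4)) = 30
g(f(4)) = 17
Difference = 13

13


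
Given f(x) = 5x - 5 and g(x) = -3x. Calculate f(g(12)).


g(12) = -36
f(-36) = -185

-185


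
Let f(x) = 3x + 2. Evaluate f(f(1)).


17


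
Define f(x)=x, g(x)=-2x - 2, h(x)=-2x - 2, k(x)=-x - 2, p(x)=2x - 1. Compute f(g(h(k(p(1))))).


p(1) = 1
k(1) = -3
h(-3) = 4
g(4) = -10
f(-10) = -10

-10


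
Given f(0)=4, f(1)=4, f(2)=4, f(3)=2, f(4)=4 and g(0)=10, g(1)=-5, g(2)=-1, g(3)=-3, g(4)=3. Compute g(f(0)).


f(0) = 4
g(4) = 3

3


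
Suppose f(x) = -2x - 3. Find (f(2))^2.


f(2) = -7
(-7)^2 = 49

49


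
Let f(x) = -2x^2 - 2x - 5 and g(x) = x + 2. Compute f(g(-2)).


-5


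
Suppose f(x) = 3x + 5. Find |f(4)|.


f(4) = 17
|17| = 17

17


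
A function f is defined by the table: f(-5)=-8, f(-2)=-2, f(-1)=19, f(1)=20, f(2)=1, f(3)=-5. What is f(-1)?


Reading from the table at x = -1

19


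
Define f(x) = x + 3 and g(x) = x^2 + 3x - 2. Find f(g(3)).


g(3) = 16
f(16) = 19

19


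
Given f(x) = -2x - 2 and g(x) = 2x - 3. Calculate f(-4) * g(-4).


f(-4) = 6
g(-4) = -11
Product = -66

-66


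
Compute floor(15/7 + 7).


15/7 = 2.1429
2.1429 + 7 = 9.1429
floor(9.1429) = 9

9


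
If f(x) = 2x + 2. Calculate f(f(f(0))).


f(0) = 2
f(2) = 6
f(6) = 14

14


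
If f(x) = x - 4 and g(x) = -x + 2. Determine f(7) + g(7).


f(7) = 3
g(7) = -5
Sum = -2

-2


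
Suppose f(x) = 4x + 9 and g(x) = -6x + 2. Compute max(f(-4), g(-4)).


f(-4) = -7
g(-4) = 26
max = 26

26


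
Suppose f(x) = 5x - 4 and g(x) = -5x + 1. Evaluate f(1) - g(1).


5


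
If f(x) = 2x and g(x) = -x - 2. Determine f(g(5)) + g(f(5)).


f(g(5)) = -14
g(f(5)) = -12
Sum = -26

-26


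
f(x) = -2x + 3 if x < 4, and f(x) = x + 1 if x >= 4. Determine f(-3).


-3 satisfies x < 4
f(-3) = 9

9


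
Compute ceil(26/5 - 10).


26/5 = 5.2
5.2 - 10 = -4.8
ceil(-4.8) = -4

-4


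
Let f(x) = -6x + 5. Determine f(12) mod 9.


f(12) = -67
-67 mod 9 = 5

5


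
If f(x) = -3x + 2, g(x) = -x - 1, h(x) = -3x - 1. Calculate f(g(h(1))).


-7


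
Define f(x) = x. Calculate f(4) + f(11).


15


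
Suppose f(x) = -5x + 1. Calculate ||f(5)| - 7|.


f(5) = -24
|-24| = 24
|24 - 7| = 17

17


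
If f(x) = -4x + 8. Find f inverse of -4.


Solve -4x + 8 = -4
x = (-4 - 8) / (-4) = 3

3


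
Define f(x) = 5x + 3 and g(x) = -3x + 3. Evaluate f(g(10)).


g(10) = -27
f(-27) = -132

-132


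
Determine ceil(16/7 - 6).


16/7 = 2.2857
2.2857 - 6 = -3.7143
ceil(-3.7143) = -3

-3


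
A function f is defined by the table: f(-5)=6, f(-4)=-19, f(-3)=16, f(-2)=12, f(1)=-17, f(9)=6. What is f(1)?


Reading from the table at x = 1

-17


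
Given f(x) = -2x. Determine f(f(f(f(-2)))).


-32


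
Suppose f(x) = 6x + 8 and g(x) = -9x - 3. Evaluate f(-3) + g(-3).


f(-3) = -10
g(-3) = 24
Sum = 14

14


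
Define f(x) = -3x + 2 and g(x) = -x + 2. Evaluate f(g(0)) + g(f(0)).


f(g(0)) = -4
g(f(0)) = 0
Sum = -4

-4


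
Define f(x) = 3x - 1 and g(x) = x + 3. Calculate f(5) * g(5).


f(5) = 14
g(5) = 8
Product = 112

112


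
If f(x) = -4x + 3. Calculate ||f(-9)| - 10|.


f(-9) = 39
|39| = 39
|39 - 10| = 29

29


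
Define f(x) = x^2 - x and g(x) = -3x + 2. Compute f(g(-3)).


g(-3) = 11
f(11) = 1*(11)^2 - 1*(11) = 110

110


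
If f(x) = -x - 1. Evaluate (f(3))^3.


f(3) = -4
(-4)^3 = -64

-64


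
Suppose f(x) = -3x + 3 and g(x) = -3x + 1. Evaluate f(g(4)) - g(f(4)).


8


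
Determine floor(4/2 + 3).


5


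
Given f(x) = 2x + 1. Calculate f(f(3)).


f(3) = 7
f(7) = 15

15


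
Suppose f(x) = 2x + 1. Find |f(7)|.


f(7) = 15
|15| = 15

15


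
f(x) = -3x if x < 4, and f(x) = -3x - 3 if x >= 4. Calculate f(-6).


-6 satisfies x < 4
f(-6) = 18

18


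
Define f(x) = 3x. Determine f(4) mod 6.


f(4) = 12
12 mod 6 = 0

0


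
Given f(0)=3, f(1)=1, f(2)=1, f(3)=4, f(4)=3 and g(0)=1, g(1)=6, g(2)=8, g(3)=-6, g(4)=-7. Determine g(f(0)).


-6


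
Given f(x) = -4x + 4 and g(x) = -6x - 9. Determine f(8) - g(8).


f(8) = -28
g(8) = -57
Difference = 29

29


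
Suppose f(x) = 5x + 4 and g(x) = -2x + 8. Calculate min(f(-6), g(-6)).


f(-6) = -26
g(-6) = 20
min = -26

-26


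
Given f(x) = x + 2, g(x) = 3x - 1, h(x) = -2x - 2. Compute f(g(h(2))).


h(2) = -6
g(-6) = -19
f(-19) = -17

-17


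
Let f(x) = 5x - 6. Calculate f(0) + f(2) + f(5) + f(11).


66


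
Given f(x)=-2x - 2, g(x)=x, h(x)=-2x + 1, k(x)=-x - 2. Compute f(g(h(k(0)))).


k(0) = -2
h(-2) = 5
g(5) = 5
f(5) = -12

-12


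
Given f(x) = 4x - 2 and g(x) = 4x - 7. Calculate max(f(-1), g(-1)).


f(-1) = -6
g(-1) = -11
max = -6

-6


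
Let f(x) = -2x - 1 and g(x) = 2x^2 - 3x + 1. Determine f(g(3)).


g(3) = 10
f(10) = -21

-21


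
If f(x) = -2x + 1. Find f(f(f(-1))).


f(-1) = 3
f(3) = -5
f(-5) = 11

11


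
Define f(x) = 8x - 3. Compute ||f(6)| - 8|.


f(6) = 45
|45| = 45
|45 - 8| = 37

37


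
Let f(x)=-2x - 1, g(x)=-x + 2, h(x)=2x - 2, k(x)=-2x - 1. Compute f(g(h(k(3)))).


k(3) = -7
h(-7) = -16
g(-16) = 18
f(18) = -37

-37


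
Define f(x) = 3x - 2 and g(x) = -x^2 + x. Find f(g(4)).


-38


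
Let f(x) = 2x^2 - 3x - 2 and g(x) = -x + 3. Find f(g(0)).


g(0) = 3
f(3) = 2*(3)^2 - 3*(3) - 2 = 7

7


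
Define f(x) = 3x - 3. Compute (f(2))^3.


f(2) = 3
(3)^3 = 27

27


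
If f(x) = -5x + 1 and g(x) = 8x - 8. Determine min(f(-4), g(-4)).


f(-4) = 21
g(-4) = -40
min = -40

-40


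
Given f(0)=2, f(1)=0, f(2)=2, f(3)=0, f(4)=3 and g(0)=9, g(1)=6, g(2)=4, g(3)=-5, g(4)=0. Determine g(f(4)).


f(4) = 3
g(3) = -5

-5


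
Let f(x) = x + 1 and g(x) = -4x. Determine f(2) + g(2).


f(2) = 3
g(2) = -8
Sum = -5

-5


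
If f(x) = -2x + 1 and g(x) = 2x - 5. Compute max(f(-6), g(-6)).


f(-6) = 13
g(-6) = -17
max = 13

13


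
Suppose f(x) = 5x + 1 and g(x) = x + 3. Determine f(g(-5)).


g(-5) = -2
f(-2) = -9

-9


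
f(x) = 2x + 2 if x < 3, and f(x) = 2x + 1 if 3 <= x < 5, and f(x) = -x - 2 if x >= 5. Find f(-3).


-3 satisfies x < 3
f(-3) = -4

-4


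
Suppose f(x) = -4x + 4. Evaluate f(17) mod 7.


f(17) = -64
-64 mod 7 = 6

6


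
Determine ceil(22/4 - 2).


22/4 = 5.5
5.5 - 2 = 3.5
ceil(3.5) = 4

4


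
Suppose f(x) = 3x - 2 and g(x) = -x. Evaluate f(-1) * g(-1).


f(-1) = -5
g(-1) = 1
Product = -5

-5


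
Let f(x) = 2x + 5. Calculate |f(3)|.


f(3) = 11
|11| = 11

11


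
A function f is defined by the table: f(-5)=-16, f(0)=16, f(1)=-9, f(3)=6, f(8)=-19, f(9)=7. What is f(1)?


-9


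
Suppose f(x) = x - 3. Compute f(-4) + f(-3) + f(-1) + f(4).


f(-4) = -7
f(-3) = -6
f(-1) = -4
f(4) = 1
Sum = -16

-16


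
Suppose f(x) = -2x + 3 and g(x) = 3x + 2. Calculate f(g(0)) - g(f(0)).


f(g(0)) = -1
g(f(0)) = 11
Difference = -12

-12


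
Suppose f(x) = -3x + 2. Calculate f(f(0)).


f(0) = 2
f(2) = -4

-4


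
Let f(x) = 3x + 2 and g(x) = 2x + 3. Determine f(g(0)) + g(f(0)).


f(g(0)) = 11
g(f(0)) = 7
Sum = 18

18


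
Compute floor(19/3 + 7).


19/3 = 6.3333
6.3333 + 7 = 13.3333
floor(13.3333) = 13

13


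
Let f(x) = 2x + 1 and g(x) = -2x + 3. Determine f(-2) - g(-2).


f(-2) = -3
g(-2) = 7
Difference = -10

-10


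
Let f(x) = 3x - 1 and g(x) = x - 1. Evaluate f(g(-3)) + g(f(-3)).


f(g(-3)) = -13
g(f(-3)) = -11
Sum = -24

-24


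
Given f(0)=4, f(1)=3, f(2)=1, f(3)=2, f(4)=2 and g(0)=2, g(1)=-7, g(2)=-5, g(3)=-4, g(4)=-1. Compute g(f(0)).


-1


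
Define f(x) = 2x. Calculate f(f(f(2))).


f(2) = 4
f(4) = 8
f(8) = 16

16


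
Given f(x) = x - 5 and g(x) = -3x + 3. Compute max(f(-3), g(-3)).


f(-3) = -8
g(-3) = 12
max = 12

12


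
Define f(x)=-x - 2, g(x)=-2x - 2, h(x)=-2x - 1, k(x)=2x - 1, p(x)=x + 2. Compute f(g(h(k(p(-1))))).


p(-1) = 1
k(1) = 1
h(1) = -3
g(-3) = 4
f(4) = -6

-6


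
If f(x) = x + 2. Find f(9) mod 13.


f(9) = 11
11 mod 13 = 11

11


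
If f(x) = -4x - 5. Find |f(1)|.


f(1) = -9
|-9| = 9

9


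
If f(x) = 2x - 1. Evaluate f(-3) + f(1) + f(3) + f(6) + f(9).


f(-3) = -7
f(1) = 1
f(3) = 5
f(6) = 11
f(9) = 17
Sum = 27

27


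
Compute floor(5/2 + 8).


5/2 = 2.5
2.5 + 8 = 10.5
floor(10.5) = 10

10


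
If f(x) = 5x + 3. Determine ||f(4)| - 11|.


12


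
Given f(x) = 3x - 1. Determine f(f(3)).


f(3) = 8
f(8) = 23

23


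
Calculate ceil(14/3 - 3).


14/3 = 4.6667
4.6667 - 3 = 1.6667
ceil(1.6667) = 2

2


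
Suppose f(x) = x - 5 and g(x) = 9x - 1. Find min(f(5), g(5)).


0


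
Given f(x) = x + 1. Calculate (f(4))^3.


f(4) = 5
(5)^3 = 125

125


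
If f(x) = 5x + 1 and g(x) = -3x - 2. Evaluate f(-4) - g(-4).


f(-4) = -19
g(-4) = 10
Difference = -29

-29


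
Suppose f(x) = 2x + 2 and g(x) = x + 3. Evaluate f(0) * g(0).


f(0) = 2
g(0) = 3
Product = 6

6


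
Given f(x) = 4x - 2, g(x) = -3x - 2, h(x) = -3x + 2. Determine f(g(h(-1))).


h(-1) = 5
g(5) = -17
f(-17) = -70

-70


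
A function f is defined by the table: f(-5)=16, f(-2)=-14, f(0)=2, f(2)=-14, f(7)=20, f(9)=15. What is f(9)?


15


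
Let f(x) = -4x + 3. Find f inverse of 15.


Solve -4x + 3 = 15
x = (15 - 3) / (-4) = -3

-3


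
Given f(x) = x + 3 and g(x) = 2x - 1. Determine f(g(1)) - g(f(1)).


f(g(1)) = 4
g(f(1)) = 7
Difference = -3

-3


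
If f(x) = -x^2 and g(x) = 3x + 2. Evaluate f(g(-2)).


g(-2) = -4
f(-4) = (-1)*(-4)^2 = -16

-16


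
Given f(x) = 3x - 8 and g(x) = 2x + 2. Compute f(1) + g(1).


-1


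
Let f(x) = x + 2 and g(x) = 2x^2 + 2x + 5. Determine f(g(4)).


47


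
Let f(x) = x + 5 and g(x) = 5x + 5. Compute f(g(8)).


g(8) = 45
f(45) = 50

50


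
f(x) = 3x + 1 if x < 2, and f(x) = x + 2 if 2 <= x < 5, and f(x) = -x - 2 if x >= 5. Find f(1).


1 satisfies x < 2
f(1) = 4

4


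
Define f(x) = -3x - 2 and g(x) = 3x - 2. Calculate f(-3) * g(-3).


f(-3) = 7
g(-3) = -11
Product = -77

-77


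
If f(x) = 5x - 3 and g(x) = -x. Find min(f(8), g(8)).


f(8) = 37
g(8) = -8
min = -8

-8


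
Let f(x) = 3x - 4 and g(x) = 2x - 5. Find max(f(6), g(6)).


14


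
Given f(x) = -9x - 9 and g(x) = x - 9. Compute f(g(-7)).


g(-7) = -16
f(-16) = 135

135


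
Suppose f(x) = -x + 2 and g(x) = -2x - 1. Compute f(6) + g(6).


f(6) = -4
g(6) = -13
Sum = -17

-17


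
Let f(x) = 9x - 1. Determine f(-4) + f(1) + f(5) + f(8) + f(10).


f(-4) = -37
f(1) = 8
f(5) = 44
f(8) = 71
f(10) = 89
Sum = 175

175


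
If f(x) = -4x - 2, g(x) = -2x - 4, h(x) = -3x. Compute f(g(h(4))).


-82


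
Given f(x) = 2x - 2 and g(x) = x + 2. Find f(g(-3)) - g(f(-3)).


f(g(-3)) = -4
g(f(-3)) = -6
Difference = 2

2


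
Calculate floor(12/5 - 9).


12/5 = 2.4
2.4 - 9 = -6.6
floor(-6.6) = -7

-7


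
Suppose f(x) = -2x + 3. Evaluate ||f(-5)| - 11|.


f(-5) = 13
|13| = 13
|13 - 11| = 2

2


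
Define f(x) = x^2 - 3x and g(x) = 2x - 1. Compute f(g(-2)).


g(-2) = -5
f(-5) = 1*(-5)^2 - 3*(-5) = 40

40


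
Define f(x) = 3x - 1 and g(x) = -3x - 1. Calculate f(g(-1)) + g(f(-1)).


16


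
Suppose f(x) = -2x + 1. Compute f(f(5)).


f(5) = -9
f(-9) = 19

19


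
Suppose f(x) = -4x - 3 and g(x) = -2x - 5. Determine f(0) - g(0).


f(0) = -3
g(0) = -5
Difference = 2

2


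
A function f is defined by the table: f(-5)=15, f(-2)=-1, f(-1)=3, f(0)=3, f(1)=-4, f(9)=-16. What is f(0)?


Reading from the table at x = 0

3


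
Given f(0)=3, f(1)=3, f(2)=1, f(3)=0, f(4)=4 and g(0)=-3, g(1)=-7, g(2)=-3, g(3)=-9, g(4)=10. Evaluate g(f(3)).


f(3) = 0
g(0) = -3

-3


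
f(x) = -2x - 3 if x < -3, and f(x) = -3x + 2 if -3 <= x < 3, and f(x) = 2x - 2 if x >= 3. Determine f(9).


9 satisfies x >= 3
f(9) = 16

16


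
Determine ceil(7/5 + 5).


7/5 = 1.4
1.4 + 5 = 6.4
ceil(6.4) = 7

7


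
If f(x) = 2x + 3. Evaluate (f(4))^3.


1331


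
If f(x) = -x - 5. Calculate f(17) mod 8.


f(17) = -22
-22 mod 8 = 2

2


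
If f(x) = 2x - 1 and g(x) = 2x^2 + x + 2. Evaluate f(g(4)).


g(4) = 38
f(38) = 75

75


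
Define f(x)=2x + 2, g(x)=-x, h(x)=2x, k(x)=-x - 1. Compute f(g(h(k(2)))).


14


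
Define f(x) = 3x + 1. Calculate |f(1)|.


f(1) = 4
|4| = 4

4


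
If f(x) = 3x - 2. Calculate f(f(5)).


f(5) = 13
f(13) = 37

37


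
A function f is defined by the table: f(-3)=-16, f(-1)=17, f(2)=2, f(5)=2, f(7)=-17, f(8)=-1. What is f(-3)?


Reading from the table at x = -3

-16


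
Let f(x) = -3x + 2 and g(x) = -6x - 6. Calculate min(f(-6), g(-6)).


f(-6) = 20
g(-6) = 30
min = 20

20


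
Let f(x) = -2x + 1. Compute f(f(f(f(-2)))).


f(-2) = 5
f(5) = -9
f(-9) = 19
f(19) = -37

-37


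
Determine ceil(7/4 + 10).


7/4 = 1.75
1.75 + 10 = 11.75
ceil(11.75) = 12

12


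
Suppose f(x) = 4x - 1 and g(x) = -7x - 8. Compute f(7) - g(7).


84


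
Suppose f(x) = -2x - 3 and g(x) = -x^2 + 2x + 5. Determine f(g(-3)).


g(-3) = -10
f(-10) = 17

17


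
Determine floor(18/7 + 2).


18/7 = 2.5714
2.5714 + 2 = 4.5714
floor(4.5714) = 4

4


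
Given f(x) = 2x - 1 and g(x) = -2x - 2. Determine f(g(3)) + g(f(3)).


f(g(3)) = -17
g(f(3)) = -12
Sum = -29

-29


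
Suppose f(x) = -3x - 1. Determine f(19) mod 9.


5


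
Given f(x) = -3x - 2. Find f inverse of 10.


Solve -3x - 2 = 10
x = (10 + 2) / (-3) = -4

-4


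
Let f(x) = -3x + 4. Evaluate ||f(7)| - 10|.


f(7) = -17
|-17| = 17
|17 - 10| = 7

7


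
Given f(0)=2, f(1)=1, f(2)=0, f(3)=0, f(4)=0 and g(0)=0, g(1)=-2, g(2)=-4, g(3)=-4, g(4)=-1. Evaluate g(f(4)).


f(4) = 0
g(0) = 0

0


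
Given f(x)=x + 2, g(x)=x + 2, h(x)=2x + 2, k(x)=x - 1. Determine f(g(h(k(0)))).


k(0) = -1
h(-1) = 0
g(0) = 2
f(2) = 4

4


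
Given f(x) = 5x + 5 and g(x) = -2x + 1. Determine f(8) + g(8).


f(8) = 45
g(8) = -15
Sum = 30

30


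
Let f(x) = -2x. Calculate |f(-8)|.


f(-8) = 16
|16| = 16

16


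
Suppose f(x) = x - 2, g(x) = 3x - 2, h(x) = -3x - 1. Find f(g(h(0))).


-7


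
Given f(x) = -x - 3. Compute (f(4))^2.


f(4) = -7
(-7)^2 = 49

49


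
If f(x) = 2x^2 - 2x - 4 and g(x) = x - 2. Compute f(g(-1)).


g(-1) = -3
f(-3) = 2*(-3)^2 - 2*(-3) - 4 = 20

20


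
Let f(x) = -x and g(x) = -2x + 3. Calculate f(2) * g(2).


f(2) = -2
g(2) = -1
Product = 2

2


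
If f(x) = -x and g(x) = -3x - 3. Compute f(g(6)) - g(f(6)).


f(g(6)) = 21
g(f(6)) = 15
Difference = 6

6


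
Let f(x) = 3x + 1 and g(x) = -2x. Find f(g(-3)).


g(-3) = 6
f(6) = 19

19


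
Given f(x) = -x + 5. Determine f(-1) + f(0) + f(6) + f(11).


4


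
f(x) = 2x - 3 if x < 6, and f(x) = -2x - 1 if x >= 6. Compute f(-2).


-2 satisfies x < 6
f(-2) = -7

-7


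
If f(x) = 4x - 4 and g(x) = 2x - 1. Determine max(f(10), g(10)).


f(10) = 36
g(10) = 19
max = 36

36


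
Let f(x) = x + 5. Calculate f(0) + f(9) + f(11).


f(0) = 5
f(9) = 14
f(11) = 16
Sum = 35

35


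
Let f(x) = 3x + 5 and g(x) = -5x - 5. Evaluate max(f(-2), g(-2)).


f(-2) = -1
g(-2) = 5
max = 5

5


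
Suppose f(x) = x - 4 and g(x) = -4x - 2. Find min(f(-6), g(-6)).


f(-6) = -10
g(-6) = 22
min = -10

-10


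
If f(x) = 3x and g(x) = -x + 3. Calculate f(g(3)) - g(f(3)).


f(g(3)) = 0
g(f(3)) = -6
Difference = 6

6


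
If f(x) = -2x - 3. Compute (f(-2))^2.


f(-2) = 1
(1)^2 = 1

1


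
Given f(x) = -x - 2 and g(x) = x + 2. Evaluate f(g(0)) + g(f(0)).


f(g(0)) = -4
g(f(0)) = 0
Sum = -4

-4


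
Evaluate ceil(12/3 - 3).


1


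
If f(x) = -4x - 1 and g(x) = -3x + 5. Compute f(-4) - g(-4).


f(-4) = 15
g(-4) = 17
Difference = -2

-2


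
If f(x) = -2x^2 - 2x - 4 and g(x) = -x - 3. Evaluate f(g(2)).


g(2) = -5
f(-5) = (-2)*(-5)^2 - 2*(-5) - 4 = -44

-44


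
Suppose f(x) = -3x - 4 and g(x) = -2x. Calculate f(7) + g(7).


f(7) = -25
g(7) = -14
Sum = -39

-39


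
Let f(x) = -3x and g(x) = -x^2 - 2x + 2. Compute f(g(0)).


g(0) = 2
f(2) = -6

-6


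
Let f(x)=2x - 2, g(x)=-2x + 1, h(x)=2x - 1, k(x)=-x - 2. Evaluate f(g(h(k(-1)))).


12


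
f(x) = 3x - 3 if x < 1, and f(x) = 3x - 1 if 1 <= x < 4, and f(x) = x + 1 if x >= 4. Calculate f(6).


6 satisfies x >= 4
f(6) = 7

7
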